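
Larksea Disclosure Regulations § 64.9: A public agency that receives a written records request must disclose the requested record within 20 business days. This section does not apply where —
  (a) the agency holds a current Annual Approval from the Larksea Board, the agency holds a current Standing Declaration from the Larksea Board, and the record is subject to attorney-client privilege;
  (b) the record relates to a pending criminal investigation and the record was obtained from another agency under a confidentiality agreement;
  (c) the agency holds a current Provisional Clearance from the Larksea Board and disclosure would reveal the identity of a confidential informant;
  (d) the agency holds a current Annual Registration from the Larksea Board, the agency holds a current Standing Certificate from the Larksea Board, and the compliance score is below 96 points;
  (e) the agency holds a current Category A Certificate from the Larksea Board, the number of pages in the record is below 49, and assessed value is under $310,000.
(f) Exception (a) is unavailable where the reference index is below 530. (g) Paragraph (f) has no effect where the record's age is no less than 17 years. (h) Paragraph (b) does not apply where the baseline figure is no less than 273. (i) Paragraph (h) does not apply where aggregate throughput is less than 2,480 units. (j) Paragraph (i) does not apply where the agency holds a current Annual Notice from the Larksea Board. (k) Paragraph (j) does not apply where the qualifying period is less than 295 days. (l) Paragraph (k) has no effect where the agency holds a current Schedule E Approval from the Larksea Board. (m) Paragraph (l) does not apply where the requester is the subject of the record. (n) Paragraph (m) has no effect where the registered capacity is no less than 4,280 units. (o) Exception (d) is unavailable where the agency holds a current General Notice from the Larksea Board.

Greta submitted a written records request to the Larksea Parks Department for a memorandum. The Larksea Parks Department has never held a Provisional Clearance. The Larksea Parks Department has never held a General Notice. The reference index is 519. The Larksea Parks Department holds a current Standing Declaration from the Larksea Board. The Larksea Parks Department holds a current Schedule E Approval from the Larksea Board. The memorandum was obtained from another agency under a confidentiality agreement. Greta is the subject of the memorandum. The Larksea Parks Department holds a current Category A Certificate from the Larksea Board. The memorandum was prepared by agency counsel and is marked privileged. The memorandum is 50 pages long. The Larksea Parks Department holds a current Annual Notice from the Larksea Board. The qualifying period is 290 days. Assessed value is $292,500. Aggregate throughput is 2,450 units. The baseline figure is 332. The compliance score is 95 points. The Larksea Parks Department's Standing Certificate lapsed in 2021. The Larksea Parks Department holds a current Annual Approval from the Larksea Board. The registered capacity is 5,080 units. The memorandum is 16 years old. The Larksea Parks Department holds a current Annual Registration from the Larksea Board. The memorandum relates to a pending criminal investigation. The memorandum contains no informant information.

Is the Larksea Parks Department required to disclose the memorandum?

All of (a)'s requirements are met (a current Annual Approval is held; a current Standing Declaration is held; the memorandum is privileged). However, paragraphs (f)–(g) must be considered: (f) is triggered — the reference index is 519, below the 530 limit. (g) is not triggered (the record's age is 16 years, short of 17 years), so (f) stands. Exception (a) does not apply.
All of (b)'s requirements are met (the memorandum relates to a pending investigation; the memorandum was obtained under a confidentiality agreement). But: (h) operates against (b): the baseline figure is 332, meeting the 273 threshold. (i) would limit (h) — aggregate throughput is 2,450 units, less than the 2,480 units limit — but (j) sets (i) aside: (j) operates against (i): a current Annual Notice is held. (k) applies (the qualifying period is 290 days, less than the 295 days limit), but yields to (l): (l) operates — a current Schedule E Approval is held. (m) is engaged (Greta is the subject of the memorandum), but is itself disapplied by (n): (n) operates against (m): the registered capacity is 5,080 units, meeting the 4,280 units threshold. (b) is therefore removed.
Exception (c) requires that the agency holds a current Provisional Clearance from the Larksea Board; but the Provisional Clearance is not current, so (c) is unavailable.
Exception (d) fails — no current Standing Certificate is held.
Exception (e) requires that the number of pages in the record is below 49; but the number of pages in the record is 50, not below 49, so (e) is unavailable.
No exception applies. The general rule governs.

Yes — the Larksea Parks Department must disclose the memorandum.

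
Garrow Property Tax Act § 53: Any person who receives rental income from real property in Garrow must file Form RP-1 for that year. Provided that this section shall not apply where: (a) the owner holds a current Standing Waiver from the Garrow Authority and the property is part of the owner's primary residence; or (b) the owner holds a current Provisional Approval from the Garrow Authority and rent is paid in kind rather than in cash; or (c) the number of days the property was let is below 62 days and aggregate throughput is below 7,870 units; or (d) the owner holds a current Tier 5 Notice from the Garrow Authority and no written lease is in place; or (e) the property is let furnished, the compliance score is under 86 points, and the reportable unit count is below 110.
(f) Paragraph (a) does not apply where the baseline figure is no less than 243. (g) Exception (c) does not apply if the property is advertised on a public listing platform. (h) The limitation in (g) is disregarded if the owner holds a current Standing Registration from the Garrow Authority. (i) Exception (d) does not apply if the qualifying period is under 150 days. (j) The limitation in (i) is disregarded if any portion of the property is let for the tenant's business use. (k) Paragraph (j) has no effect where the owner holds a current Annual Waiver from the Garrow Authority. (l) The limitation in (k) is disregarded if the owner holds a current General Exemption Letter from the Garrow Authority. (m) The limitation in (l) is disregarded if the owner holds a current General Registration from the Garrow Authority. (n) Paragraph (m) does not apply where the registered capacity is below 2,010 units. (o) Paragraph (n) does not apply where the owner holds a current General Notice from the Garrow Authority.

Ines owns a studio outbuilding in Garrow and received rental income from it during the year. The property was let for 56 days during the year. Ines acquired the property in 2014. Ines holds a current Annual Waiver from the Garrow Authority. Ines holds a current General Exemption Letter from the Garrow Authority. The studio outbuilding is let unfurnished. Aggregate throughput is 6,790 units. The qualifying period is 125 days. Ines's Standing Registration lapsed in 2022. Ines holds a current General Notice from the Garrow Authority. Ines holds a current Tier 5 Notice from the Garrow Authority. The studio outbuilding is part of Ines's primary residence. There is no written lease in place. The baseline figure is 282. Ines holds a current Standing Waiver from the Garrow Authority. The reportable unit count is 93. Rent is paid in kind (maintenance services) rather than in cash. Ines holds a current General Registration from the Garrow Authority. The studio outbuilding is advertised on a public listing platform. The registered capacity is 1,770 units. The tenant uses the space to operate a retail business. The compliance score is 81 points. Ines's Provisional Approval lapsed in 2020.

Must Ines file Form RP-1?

Yes — Ines must file Form RP-1.

All of (a)'s requirements are met (a current Standing Waiver is held; the studio outbuilding is part of the primary residence). But: (f) operates against (a): the baseline figure is 282, meeting the 243 threshold. (a) is therefore removed.
Exception (b) fails — the Provisional Approval is not current.
All of (c)'s requirements are met (the number of days the property was let is 56 days, below the 62 days limit; aggregate throughput is 6,790 units, below the 7,870 units limit). However, paragraphs (g)–(h) must be considered: (g) operates against (c): the property is publicly advertised. (h), which would lift (g), is not triggered — no current Standing Registration is held. So (c) is unavailable.
All of (d)'s requirements are met (a current Tier 5 Notice is held; there is no written lease). However, paragraphs (i)–(o) must be considered: (i) applies — the qualifying period is 125 days, under the 150 days limit. (j) would limit (i) — the space is let for business use — but (k) sets (j) aside: (k) operates against (j): a current Annual Waiver is held. (l) would limit (k) — a current General Exemption Letter is held — but (m) sets (l) aside: (m) is triggered — a current General Registration is held. (n) would limit (m) — the registered capacity is 1,770 units, below the 2,010 units limit — but (o) sets (n) aside: (o) is engaged — a current General Notice is held. (d) is therefore removed.
Exception (e) fails — the property is let unfurnished.
No exception displaces § 53.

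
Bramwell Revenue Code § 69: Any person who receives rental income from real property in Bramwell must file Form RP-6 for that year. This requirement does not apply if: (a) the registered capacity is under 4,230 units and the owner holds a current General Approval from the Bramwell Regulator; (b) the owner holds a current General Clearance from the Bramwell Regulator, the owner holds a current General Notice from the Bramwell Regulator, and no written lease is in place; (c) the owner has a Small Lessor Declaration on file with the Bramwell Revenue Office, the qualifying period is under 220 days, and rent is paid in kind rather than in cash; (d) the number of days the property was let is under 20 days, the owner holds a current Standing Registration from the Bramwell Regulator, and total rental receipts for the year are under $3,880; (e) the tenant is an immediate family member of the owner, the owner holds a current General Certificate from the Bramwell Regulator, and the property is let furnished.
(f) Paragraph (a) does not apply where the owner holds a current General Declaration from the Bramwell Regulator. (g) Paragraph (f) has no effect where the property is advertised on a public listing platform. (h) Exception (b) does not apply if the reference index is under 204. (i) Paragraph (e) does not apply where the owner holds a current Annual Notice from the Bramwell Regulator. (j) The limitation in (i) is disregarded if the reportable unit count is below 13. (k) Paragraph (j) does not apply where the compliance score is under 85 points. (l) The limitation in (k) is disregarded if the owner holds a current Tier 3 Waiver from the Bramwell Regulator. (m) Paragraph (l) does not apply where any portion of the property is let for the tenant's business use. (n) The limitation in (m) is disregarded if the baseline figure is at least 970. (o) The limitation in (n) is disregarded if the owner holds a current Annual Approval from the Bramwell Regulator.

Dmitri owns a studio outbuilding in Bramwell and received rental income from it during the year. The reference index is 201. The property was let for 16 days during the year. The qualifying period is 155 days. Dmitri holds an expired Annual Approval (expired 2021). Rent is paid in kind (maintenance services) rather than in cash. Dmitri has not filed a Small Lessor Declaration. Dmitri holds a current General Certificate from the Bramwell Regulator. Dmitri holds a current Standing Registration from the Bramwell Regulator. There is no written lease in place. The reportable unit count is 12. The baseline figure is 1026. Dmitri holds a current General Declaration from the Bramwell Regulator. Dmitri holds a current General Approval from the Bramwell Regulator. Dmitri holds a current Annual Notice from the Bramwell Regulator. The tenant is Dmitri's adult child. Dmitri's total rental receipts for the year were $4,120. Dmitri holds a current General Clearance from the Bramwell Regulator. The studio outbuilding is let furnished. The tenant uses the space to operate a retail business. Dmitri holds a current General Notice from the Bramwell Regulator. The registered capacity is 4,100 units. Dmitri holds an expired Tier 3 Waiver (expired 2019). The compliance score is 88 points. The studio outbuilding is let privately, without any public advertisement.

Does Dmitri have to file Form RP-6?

Exception (a): the registered capacity is 4,100 units, under the 4,230 units limit; a current General Approval is held — every condition holds. Turning to paragraphs (f)–(g): (f) operates against (a): a current General Declaration is held. (g), which would lift (f), does not operate here — the property is let privately without advertisement. Exception (a) does not apply.
Exception (b)'s conditions are all satisfied: a current General Clearance is held; a current General Notice is held; there is no written lease. But: (h) operates against (b): the reference index is 201, under the 204 limit. Exception (b) does not apply.
Exception (c) does not apply: no Small Lessor Declaration is on file.
Exception (d) does not apply: total rental receipts for the year are $4,120, not under $3,880.
All of (e)'s requirements are met (the tenant is an immediate family member; a current General Certificate is held; the property is let furnished). Considering the limiting provisions: (i) would limit (e) — a current Annual Notice is held — but (j) sets (i) aside: (j) is triggered — the reportable unit count is 12, below the 13 limit. (k) is not triggered (the compliance score is 88 points, not under 85 points), so (j) stands. Exception (e) stands.

No — exception (e) applies; Dmitri is not required to file Form RP-6.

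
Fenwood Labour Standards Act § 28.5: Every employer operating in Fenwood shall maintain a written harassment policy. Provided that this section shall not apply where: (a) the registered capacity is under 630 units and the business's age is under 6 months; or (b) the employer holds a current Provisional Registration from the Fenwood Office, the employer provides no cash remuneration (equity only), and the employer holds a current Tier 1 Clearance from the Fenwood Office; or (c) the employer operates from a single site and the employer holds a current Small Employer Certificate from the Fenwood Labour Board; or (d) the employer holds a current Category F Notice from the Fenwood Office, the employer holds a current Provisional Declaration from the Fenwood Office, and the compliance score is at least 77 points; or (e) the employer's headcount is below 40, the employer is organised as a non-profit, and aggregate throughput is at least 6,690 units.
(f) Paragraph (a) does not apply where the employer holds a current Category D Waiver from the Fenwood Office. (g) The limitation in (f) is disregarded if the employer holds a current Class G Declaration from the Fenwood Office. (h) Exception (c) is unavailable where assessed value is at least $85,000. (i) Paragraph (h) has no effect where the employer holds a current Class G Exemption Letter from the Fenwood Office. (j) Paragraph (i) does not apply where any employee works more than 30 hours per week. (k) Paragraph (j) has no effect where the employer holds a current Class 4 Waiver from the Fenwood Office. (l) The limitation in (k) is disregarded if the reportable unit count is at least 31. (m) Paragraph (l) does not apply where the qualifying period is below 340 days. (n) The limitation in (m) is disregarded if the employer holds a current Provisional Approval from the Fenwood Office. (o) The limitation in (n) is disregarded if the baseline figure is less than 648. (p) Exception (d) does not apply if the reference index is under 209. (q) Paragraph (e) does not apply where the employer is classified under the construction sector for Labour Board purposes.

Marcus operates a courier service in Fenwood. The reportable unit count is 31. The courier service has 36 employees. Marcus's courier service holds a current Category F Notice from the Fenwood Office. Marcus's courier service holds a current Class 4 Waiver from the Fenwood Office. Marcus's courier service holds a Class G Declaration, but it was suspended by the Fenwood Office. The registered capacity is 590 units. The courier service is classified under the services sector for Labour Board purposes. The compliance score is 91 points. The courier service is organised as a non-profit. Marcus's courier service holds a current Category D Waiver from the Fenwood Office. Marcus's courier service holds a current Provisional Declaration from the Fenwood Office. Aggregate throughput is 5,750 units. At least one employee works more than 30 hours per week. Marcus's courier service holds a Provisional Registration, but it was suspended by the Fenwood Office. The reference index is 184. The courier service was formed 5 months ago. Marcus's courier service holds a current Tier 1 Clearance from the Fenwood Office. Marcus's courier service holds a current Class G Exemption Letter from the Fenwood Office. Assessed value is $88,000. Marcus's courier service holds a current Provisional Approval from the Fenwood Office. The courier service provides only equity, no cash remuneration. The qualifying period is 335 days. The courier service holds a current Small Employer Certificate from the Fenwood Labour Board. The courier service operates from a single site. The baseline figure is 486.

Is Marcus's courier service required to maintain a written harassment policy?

All of (a)'s requirements are met (the registered capacity is 590 units, under the 630 units limit; the business's age is 5 months, under the 6 months limit). Turning to paragraphs (f)–(g): (f) is triggered — a current Category D Waiver is held. (g) is inapplicable (no current Class G Declaration is held), so (f) stands. Exception (a) does not apply.
Exception (b) requires that the employer holds a current Provisional Registration from the Fenwood Office; but there is no Provisional Registration in force, so (b) is unavailable.
Exception (c): the employer operates from a single site; a current Small Employer Certificate is held — every condition holds. Considering the limiting provisions: (h) applies (assessed value is $88,000, meeting the $85,000 threshold), but is displaced by (i): (i) operates against (h): a current Class G Exemption Letter is held. (j) would limit (i) — at least one employee exceeds 30 hours/week — but (k) sets (j) aside: (k) operates — a current Class 4 Waiver is held. (l) operates (the reportable unit count is 31, meeting the 31 threshold), but is set aside by (m): (m) operates — the qualifying period is 335 days, below the 340 days limit. (n) is engaged (a current Provisional Approval is held), but is itself disapplied by (o): (o) operates — the baseline figure is 486, less than the 648 limit. So (c) applies.
Exception (d): a current Category F Notice is held; a current Provisional Declaration is held; the compliance score is 91 points, meeting the 77 points threshold — every condition holds. Turning to paragraph (p): (p) operates — the reference index is 184, under the 209 limit. So (d) is unavailable.
Exception (e) requires that aggregate throughput is at least 6,690 units; but aggregate throughput is 5,750 units, short of 6,690 units, so (e) is unavailable.

No — exception (c) applies; Marcus's courier service is not required to maintain a written harassment policy.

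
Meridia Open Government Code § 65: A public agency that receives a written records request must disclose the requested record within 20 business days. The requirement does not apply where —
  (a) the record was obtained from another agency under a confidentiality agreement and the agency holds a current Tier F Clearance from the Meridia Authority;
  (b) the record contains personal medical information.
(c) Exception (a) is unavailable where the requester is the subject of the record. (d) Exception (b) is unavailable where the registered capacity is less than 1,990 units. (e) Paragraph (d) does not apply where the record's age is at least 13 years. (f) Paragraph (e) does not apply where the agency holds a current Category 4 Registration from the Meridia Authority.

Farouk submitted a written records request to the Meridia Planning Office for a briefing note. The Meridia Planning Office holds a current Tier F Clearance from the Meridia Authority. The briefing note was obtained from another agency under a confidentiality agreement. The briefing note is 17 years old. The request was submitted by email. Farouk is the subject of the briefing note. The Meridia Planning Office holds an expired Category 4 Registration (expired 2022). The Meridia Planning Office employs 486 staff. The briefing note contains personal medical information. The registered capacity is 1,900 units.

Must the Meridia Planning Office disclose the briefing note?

No — exception (b) applies; the Meridia Planning Office is not required to disclose the briefing note.

Exception (a): the briefing note was obtained under a confidentiality agreement; a current Tier F Clearance is held — every condition holds. But: (c) applies — Farouk is the subject of the briefing note. (a) is therefore removed.
Exception (b) is satisfied on its face — the briefing note contains personal medical information. Under paragraphs (d)–(f): (d) would limit (b) — the registered capacity is 1,900 units, less than the 1,990 units limit — but (e) sets (d) aside: (e) is engaged — the record's age is 17 years, meeting the 13 years threshold. (f) is inapplicable (no current Category 4 Registration is held), so (e) stands. Exception (b) stands.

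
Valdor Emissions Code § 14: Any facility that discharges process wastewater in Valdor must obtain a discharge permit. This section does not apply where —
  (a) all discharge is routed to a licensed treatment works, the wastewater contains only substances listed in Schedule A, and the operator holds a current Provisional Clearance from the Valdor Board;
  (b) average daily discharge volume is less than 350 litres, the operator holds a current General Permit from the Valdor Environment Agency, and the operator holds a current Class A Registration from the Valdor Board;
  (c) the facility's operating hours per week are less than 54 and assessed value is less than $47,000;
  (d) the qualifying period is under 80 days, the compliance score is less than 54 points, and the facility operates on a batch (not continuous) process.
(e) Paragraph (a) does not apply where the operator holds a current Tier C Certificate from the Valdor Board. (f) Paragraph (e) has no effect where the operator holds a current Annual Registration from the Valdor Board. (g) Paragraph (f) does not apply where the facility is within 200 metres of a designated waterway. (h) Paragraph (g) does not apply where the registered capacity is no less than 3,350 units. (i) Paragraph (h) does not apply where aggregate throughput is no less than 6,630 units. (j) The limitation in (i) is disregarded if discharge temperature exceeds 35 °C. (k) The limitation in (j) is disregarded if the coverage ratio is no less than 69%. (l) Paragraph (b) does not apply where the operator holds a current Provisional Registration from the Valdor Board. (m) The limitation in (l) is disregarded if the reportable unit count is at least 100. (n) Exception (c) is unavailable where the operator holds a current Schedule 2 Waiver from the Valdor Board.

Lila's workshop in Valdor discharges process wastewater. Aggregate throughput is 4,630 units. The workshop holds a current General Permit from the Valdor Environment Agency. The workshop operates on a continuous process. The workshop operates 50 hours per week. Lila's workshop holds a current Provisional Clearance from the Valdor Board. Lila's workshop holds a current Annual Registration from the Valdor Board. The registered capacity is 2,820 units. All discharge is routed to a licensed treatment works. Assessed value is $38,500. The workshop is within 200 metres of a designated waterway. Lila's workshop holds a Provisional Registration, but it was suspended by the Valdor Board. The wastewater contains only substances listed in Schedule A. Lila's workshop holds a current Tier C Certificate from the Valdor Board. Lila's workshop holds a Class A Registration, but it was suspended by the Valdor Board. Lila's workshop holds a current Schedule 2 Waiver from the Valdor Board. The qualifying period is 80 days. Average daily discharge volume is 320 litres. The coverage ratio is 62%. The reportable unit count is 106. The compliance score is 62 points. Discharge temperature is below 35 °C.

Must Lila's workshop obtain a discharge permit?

Yes — Lila's workshop must obtain a discharge permit.

Exception (a)'s conditions are all satisfied: discharge is routed to a licensed treatment works; the wastewater is Schedule-A-only; a current Provisional Clearance is held. But: (e) operates against (a): a current Tier C Certificate is held. (f) would limit (e) — a current Annual Registration is held — but (g) sets (f) aside: (g) applies — the workshop is within 200 m of a designated waterway. (h), which would lift (g), does not operate here — the registered capacity is 2,820 units, short of 3,350 units. Exception (a) does not apply.
Exception (b) fails — no current Class A Registration is held.
Exception (c) is satisfied on its face — the facility's operating hours per week are 50, less than the 54 limit; assessed value is $38,500, less than the $47,000 limit. However, paragraph (n) must be considered: (n) is triggered — a current Schedule 2 Waiver is held. (c) is therefore removed.
Exception (d) requires that the qualifying period is under 80 days; but the qualifying period is 80 days, not under 80 days, so (d) is unavailable.
Every exception is unavailable, so the rule governs.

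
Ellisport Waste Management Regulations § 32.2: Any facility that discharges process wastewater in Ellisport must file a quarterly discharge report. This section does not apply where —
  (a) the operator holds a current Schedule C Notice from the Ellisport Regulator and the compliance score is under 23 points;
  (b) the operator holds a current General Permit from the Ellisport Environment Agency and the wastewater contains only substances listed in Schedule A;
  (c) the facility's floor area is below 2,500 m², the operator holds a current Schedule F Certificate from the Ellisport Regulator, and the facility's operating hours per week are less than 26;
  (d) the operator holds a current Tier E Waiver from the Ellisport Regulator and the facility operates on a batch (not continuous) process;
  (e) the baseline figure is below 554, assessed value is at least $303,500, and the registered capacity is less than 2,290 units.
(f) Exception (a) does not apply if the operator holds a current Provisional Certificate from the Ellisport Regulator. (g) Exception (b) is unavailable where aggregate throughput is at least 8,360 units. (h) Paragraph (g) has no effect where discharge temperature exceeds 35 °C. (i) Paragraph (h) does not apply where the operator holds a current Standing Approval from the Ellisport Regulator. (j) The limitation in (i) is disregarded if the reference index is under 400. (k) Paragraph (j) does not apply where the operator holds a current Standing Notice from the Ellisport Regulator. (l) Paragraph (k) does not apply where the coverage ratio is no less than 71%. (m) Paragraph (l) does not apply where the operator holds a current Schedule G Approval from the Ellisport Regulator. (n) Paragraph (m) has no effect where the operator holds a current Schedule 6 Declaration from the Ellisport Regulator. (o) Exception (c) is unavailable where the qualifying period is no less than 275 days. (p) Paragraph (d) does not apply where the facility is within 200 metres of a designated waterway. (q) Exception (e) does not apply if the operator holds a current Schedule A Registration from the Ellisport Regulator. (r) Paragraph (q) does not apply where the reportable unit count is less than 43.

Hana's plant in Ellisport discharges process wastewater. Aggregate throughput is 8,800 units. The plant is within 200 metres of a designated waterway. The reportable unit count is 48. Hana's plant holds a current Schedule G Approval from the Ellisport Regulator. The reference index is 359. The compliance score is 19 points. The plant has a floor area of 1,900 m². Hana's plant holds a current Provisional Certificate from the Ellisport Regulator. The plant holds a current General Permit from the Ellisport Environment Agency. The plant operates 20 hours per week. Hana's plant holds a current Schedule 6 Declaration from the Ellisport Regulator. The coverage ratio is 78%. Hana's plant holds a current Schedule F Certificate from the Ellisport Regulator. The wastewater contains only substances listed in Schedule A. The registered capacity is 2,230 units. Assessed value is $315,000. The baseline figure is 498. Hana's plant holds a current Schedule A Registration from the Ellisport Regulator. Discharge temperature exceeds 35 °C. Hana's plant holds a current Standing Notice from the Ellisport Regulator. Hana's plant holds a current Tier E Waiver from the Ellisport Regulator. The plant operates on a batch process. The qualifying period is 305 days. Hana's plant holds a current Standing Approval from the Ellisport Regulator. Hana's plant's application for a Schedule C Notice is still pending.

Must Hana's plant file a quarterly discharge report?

Exception (a) does not apply: no current Schedule C Notice is held.
Exception (b) is satisfied on its face — a current General Permit is held; the wastewater is Schedule-A-only. Under paragraphs (g)–(n): (g) operates (aggregate throughput is 8,800 units, meeting the 8,360 units threshold), but yields to (h): (h) operates against (g): discharge temperature exceeds 35 °C. (i) applies (a current Standing Approval is held), but is set aside by (j): (j) applies — the reference index is 359, under the 400 limit. (k) would limit (j) — a current Standing Notice is held — but (l) sets (k) aside: (l) operates against (k): the coverage ratio is 78%, meeting the 71% threshold. (m) is engaged (a current Schedule G Approval is held), but yields to (n): (n) operates against (m): a current Schedule 6 Declaration is held. (b) remains available.
All of (c)'s requirements are met (the facility's floor area is 1,900 m², below the 2,500 m² limit; a current Schedule F Certificate is held; the facility's operating hours per week are 20, less than the 26 limit). However, paragraph (o) must be considered: (o) operates against (c): the qualifying period is 305 days, meeting the 275 days threshold. (c) is therefore removed.
Exception (d): a current Tier E Waiver is held; the facility operates on a batch process — every condition holds. However, paragraph (p) must be considered: (p) is triggered — the plant is within 200 m of a designated waterway. (d) is therefore removed.
Exception (e) is satisfied on its face — the baseline figure is 498, below the 554 limit; assessed value is $315,000, meeting the $303,500 threshold; the registered capacity is 2,230 units, less than the 2,290 units limit. However, paragraphs (q)–(r) must be considered: (q) operates — a current Schedule A Registration is held. (r) does not operate here (the reportable unit count is 48, not less than 43), so (q) stands. (e) is therefore removed.

No — exception (b) applies; Hana's plant is not required to file a quarterly discharge report.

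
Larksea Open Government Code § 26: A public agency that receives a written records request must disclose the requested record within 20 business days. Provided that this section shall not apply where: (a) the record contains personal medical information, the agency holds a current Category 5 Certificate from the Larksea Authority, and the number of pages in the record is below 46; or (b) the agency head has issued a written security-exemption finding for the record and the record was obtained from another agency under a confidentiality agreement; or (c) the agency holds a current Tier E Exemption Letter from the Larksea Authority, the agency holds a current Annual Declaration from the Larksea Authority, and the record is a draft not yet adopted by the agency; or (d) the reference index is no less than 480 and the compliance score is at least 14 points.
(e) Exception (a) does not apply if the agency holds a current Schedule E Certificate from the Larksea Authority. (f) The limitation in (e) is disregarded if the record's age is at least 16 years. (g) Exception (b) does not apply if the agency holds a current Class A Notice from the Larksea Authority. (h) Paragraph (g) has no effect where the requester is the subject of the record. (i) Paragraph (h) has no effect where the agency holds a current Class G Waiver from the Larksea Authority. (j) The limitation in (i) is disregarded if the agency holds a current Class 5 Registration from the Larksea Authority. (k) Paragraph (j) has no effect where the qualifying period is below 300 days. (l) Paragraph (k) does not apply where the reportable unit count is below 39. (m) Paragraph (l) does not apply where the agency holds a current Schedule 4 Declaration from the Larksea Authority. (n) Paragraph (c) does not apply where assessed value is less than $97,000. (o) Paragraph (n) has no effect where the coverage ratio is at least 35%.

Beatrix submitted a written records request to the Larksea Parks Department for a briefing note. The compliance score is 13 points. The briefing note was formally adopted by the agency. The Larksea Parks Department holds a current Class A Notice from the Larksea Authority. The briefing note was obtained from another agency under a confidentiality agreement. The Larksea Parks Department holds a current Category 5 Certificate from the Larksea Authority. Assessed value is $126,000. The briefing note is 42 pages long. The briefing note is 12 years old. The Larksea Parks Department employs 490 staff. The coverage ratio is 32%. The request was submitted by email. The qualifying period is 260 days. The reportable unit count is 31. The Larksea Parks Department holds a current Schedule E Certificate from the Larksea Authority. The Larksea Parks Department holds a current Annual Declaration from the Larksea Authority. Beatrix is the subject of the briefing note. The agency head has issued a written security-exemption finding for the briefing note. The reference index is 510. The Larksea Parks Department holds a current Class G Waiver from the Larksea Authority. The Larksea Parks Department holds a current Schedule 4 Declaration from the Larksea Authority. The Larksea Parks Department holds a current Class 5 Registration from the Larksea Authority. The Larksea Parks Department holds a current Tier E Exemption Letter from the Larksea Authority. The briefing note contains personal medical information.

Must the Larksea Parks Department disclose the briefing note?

Yes — the Larksea Parks Department must disclose the briefing note.

Exception (a)'s conditions are all satisfied: the briefing note contains personal medical information; a current Category 5 Certificate is held; the number of pages in the record is 42, below the 46 limit. Turning to paragraphs (e)–(f): (e) operates against (a): a current Schedule E Certificate is held. (f), which would lift (e), is not engaged — the record's age is 12 years, short of 16 years. (a) is therefore removed.
All of (b)'s requirements are met (a written security-exemption finding has been issued; the briefing note was obtained under a confidentiality agreement). But applying paragraphs (g)–(m): (g) operates — a current Class A Notice is held. (h) is triggered (Beatrix is the subject of the briefing note), but is itself disapplied by (i): (i) operates against (h): a current Class G Waiver is held. (j) would limit (i) — a current Class 5 Registration is held — but (k) sets (j) aside: (k) applies — the qualifying period is 260 days, below the 300 days limit. (l) operates (the reportable unit count is 31, below the 39 limit), but yields to (m): (m) operates against (l): a current Schedule 4 Declaration is held. So (b) is unavailable.
Exception (c) requires that the record is a draft not yet adopted by the agency; but the briefing note has been formally adopted, so (c) is unavailable.
Exception (d) requires that the compliance score is at least 14 points; but the compliance score is 13 points, short of 14 points, so (d) is unavailable.
No exception applies. The general rule governs.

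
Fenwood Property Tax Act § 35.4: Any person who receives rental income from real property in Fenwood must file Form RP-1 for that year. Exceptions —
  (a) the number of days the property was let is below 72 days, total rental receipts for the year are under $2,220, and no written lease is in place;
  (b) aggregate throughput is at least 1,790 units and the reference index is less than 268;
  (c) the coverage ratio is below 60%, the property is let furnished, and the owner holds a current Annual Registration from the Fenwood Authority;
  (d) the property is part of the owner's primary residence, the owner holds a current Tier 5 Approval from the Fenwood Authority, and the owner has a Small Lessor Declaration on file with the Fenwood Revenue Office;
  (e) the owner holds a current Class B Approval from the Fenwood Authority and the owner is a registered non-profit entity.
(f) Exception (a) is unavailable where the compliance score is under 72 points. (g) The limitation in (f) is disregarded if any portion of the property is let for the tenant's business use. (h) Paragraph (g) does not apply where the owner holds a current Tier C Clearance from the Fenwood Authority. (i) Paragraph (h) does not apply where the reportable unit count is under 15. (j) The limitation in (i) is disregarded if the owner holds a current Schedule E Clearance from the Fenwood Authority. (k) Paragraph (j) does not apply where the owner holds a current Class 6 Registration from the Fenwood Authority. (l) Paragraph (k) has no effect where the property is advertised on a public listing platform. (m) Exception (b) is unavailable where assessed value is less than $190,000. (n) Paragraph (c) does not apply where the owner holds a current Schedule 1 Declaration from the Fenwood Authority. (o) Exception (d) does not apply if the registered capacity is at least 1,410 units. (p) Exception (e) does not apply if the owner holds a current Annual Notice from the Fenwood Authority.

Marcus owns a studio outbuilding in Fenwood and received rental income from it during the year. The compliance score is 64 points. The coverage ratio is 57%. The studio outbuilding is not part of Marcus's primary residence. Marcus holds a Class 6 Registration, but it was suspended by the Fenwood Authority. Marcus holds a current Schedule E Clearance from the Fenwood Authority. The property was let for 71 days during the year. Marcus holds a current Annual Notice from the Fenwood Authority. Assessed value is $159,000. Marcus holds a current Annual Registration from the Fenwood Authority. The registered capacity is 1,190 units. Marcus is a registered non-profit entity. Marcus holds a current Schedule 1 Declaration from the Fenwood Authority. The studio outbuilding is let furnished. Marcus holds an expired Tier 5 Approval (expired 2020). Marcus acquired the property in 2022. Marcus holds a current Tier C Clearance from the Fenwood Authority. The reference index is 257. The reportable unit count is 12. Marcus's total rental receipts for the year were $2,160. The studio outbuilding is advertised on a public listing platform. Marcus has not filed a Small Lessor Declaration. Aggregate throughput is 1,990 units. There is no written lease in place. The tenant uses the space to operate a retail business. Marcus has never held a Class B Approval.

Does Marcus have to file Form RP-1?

Yes — Marcus must file Form RP-1.

All of (a)'s requirements are met (the number of days the property was let is 71 days, below the 72 days limit; total rental receipts for the year are $2,160, under the $2,220 limit; there is no written lease). However, paragraphs (f)–(l) must be considered: (f) operates against (a): the compliance score is 64 points, under the 72 points limit. (g) would limit (f) — the space is let for business use — but (h) sets (g) aside: (h) is engaged — a current Tier C Clearance is held. (i) would limit (h) — the reportable unit count is 12, under the 15 limit — but (j) sets (i) aside: (j) operates against (i): a current Schedule E Clearance is held. (k), which would lift (j), does not operate here — the Class 6 Registration is not current. (a) is therefore removed.
Exception (b) is satisfied on its face — aggregate throughput is 1,990 units, meeting the 1,790 units threshold; the reference index is 257, less than the 268 limit. But: (m) operates — assessed value is $159,000, less than the $190,000 limit. (b) is therefore removed.
Exception (c): the coverage ratio is 57%, below the 60% limit; the property is let furnished; a current Annual Registration is held — every condition holds. Turning to paragraph (n): (n) is engaged — a current Schedule 1 Declaration is held. So (c) is unavailable.
Exception (d) does not apply: the studio outbuilding is not part of the primary residence.
Exception (e) requires that the owner holds a current Class B Approval from the Fenwood Authority; but the Class B Approval is not current, so (e) is unavailable.
No exception applies. The general rule governs.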